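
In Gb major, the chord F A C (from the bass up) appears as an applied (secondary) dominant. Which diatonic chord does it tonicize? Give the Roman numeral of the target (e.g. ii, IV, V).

iii

The chord is a major triad on F.
A dominant resolves down a perfect fifth: F → Bb. In Gb major, Bb is scale degree 3, i.e. iii.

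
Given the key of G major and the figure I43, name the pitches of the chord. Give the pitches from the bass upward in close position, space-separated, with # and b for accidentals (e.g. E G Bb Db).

The numeral's case and figure indicate a major seventh chord. In G major its root, the tonic, is G.
That chord is spelled G-B-D-F#.
The figured bass 43 indicates second inversion, placing the fifth (D) in the bass: D-F#-G-B.

D F# G B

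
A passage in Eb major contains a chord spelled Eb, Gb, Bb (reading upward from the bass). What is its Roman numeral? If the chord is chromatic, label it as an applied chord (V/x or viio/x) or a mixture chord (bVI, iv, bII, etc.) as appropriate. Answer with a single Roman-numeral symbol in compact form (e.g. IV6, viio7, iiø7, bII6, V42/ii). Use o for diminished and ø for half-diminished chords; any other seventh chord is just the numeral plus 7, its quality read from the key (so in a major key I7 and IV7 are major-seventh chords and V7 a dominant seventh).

i

The pitches Eb-Gb-Bb form a minor triad rooted on Eb.
Eb is the first degree of Eb major. This is the minor tonic, borrowed from the parallel minor.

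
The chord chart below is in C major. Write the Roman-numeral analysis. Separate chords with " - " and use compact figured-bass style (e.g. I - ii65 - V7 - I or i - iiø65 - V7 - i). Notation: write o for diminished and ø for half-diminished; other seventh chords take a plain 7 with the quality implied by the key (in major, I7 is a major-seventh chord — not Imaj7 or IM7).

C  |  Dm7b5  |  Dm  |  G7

C has root C, degree 1 in C major, so I.
Dm7b5: D with this quality isn't in the key; it's iiø7, borrowed from the parallel minor.
Dm: root D is the supertonic; minor triad there is ii.
G7: dominant seventh chord on G = scale degree 5 → V7.

I - iiø7 - ii - V7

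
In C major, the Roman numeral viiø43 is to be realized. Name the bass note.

F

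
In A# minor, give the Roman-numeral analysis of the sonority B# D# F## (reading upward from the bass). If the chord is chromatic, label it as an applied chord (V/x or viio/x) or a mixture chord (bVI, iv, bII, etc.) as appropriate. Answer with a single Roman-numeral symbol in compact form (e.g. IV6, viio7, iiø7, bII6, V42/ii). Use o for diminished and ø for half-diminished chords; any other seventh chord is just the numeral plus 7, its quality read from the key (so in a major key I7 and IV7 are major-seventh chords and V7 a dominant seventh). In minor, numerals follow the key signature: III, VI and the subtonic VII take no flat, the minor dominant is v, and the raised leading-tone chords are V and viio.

The pitches B#-D#-F## form a minor triad rooted on B#.
B# is the second degree of A# minor. This is the minor supertonic, borrowed from the parallel major (the Dorian ii).

ii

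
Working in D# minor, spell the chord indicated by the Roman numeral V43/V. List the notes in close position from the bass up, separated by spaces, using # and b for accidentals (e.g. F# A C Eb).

B# D# E# G##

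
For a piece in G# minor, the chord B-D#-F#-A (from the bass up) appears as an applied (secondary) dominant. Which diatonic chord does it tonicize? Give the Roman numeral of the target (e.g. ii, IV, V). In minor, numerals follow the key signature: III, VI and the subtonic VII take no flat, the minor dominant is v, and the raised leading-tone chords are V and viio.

The chord is a dominant seventh chord on B.
A dominant resolves down a perfect fifth: B → E. In G# minor, E is scale degree 6, i.e. VI.

VI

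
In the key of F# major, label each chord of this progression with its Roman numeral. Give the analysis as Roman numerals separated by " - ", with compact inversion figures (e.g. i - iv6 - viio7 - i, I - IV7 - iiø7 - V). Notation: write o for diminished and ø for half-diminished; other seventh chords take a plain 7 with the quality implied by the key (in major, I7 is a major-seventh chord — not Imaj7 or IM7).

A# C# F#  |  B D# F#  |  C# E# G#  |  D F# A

I6 - IV - V - bVI

A#-C#-F# has root F#, degree 1 in F# major, so I6.
B-D#-F#: root B is the subdominant; major triad there is IV.
C#-E#-G# has root C#, degree 5 in F# major, so V.
D-F#-A is non-diatonic — bVI, a mixture chord from F# minor.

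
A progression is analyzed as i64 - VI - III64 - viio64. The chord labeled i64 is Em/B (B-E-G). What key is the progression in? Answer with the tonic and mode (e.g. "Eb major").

The chord Em/B is a minor triad rooted on E; its label is i64.
If E is scale degree 1 and the mode makes that degree carry a minor triad, the tonic is E and the mode is minor.

E minor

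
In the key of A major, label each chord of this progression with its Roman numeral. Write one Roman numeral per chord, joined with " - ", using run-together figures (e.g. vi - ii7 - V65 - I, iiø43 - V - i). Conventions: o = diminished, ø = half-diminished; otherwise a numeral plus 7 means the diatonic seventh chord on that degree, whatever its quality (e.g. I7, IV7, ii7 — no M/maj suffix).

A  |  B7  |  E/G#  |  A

I - V7/V - V6 - I

A has root A, degree 1 in A major, so I.
B7 is the secondary dominant of V (dominant seventh chord on B): V7/V.
E/G#: root E is the dominant; major triad there is V6.
A: root A is the tonic; major triad there is I.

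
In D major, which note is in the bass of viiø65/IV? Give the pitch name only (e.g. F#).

The applied chord viiø65/IV is rooted on F#: F#-A-C-E.
The figure 65 means first inversion — the third is in the bass.

A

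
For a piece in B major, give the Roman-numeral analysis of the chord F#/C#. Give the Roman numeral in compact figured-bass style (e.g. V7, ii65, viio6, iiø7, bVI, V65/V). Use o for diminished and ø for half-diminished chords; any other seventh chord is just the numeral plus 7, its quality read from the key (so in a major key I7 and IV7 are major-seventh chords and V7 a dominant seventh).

V64

The pitches F#-A#-C# form a major triad rooted on F#.
In B major, F# is the dominant; the diatonic major triad there is V.
With C# in the bass the chord is in second inversion, so the figured bass is 64.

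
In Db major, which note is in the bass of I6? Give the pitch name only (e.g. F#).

F

I in Db major has root Db; the chord is Db-F-Ab.
The figure 6 means first inversion — the third is in the bass.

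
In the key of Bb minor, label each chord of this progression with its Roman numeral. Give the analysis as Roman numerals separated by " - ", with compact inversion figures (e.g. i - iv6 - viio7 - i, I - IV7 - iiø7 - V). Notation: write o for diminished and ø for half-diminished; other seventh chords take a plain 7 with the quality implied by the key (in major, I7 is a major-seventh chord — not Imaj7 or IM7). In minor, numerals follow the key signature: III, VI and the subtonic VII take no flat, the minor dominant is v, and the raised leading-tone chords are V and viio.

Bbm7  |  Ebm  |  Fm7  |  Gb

i7 - iv - v7 - VI

Bbm7: root Bb is the tonic; minor seventh chord there is i7.
Ebm has root Eb, degree 4 in Bb minor, so iv.
Fm7: minor seventh chord on F = scale degree 5 → v7.
Gb: major triad on Gb = scale degree 6 → VI.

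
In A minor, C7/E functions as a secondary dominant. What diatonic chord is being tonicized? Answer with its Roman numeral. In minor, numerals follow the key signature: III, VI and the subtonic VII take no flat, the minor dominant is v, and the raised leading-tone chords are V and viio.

The chord is a dominant seventh chord on C.
A dominant resolves down a perfect fifth: C → F. In A minor, F is scale degree 6, i.e. VI.

VI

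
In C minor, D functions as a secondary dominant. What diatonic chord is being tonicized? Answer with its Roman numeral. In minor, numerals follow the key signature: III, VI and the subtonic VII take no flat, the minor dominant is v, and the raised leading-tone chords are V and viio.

V

The chord is a major triad on D.
A dominant resolves down a perfect fifth: D → G. In C minor, G is scale degree 5, i.e. V.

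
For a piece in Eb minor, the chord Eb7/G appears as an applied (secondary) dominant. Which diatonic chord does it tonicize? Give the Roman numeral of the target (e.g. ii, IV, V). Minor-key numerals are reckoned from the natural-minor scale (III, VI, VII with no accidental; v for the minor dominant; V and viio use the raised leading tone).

iv

The chord is a dominant seventh chord on Eb.
A dominant resolves down a perfect fifth: Eb → Ab. In Eb minor, Ab is scale degree 4, i.e. iv.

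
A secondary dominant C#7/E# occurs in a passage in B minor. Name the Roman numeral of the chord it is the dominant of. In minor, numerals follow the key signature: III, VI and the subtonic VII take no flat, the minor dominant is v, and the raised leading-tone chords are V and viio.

V

The chord is a dominant seventh chord on C#.
A dominant resolves down a perfect fifth: C# → F#. In B minor, F# is scale degree 5, i.e. V.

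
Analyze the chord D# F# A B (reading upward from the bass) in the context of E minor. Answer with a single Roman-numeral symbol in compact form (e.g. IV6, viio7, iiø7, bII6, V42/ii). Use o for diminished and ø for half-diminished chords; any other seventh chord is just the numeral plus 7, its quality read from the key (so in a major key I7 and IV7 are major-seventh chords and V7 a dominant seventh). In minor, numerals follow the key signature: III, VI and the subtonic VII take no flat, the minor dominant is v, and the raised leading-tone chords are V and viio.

V65

The pitches B-D#-F#-A form a dominant seventh chord rooted on B.
In E minor, B is the dominant; the diatonic dominant seventh chord there is V7.
With D# in the bass the chord is in first inversion, so the figured bass is 65.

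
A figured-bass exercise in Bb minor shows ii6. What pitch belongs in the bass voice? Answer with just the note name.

Eb

ii in Bb minor has root C; the chord is C-Eb-G.
The figure 6 means first inversion — the third is in the bass.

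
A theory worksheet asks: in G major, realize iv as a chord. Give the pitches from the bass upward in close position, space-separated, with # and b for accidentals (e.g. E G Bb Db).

C Eb G

Scale degree 4 in G major is C; here the chord built on it is altered to a minor triad. iv is the minor subdominant, borrowed from the parallel minor.
So the chord is C-Eb-G, a minor triad.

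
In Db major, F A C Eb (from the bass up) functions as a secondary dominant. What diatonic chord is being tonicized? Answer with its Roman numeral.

vi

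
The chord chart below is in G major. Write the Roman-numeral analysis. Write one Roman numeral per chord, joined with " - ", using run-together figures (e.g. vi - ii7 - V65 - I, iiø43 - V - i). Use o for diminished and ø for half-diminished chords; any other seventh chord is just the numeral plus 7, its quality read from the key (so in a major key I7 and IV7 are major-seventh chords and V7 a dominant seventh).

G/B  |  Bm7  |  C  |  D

I6 - iii7 - IV - V

G/B has root G, degree 1 in G major, so I6.
Bm7: minor seventh chord on B = scale degree 3 → iii7.
C: major triad on C = scale degree 4 → IV.
D: major triad on D = scale degree 5 → V.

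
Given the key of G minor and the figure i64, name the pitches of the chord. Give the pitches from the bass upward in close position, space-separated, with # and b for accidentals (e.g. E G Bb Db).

D G Bb

The numeral's case and figure indicate a minor triad. In G minor its root, scale degree 1, is G.
That chord is spelled G-Bb-D.
With the 64 figure the chord is in second inversion; from the bass D upward in close position it reads D-G-Bb.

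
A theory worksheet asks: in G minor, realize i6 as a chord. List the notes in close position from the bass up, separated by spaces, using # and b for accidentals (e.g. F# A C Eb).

In G minor, the first degree is G, and the diatonic chord built there is a minor triad.
Stacking thirds from G gives G-Bb-D.
The figured bass 6 indicates first inversion, placing the third (Bb) in the bass: Bb-D-G.

Bb D G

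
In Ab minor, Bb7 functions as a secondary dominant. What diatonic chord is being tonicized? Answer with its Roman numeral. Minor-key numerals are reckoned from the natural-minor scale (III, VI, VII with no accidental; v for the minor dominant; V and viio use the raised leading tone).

V

The chord is a dominant seventh chord on Bb.
A dominant resolves down a perfect fifth: Bb → Eb. In Ab minor, Eb is scale degree 5, i.e. V.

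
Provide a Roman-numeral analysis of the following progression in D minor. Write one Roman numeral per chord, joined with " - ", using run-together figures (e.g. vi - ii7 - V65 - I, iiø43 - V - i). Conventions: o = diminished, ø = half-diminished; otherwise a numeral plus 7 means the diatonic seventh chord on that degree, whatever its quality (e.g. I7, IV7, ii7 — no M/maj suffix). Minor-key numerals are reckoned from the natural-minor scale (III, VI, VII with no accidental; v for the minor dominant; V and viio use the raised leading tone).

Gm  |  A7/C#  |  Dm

iv - V65 - i

Gm has root G, degree 4 in D minor, so iv.
A7/C# has root A, degree 5 in D minor, so V65.
Dm has root D, degree 1 in D minor, so i.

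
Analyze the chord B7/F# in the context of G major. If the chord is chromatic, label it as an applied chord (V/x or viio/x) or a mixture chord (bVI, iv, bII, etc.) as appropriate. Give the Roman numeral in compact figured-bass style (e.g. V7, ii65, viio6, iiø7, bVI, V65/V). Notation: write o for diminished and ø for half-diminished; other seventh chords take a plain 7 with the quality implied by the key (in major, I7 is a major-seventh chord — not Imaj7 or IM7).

The pitches B-D#-F#-A form a dominant seventh chord rooted on B.
B is not a diatonic chord root with this quality in G major, but it lies a perfect fifth above E (vi), so the chord functions as an applied dominant of vi.
With F# in the bass the chord is in second inversion, so the figured bass is 43.

V43/vi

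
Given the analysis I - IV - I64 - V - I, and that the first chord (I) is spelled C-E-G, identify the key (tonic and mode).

C major

I is given as C-E-G — a major triad with root C.
If C is scale degree 1 and the mode makes that degree carry a major triad, the tonic is C and the mode is major.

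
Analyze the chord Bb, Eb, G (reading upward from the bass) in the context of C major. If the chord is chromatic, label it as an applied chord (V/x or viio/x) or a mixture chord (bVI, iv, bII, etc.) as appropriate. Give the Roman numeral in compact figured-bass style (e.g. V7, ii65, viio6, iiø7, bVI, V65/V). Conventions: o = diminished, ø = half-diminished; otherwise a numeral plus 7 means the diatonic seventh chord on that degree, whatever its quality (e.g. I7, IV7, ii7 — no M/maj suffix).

bIII64

The pitches Eb-G-Bb form a major triad rooted on Eb.
Eb is the lowered third degree of C major (diatonic 3 would be E). This is a major triad on the lowered third degree, borrowed from the parallel minor.
With Bb in the bass the chord is in second inversion, so the figured bass is 64.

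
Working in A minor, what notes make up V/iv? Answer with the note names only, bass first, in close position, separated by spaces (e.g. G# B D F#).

The slash means an applied dominant: we want the dominant of iv. In A minor, iv is D minor, and its dominant is built on A.
Building a major triad on A gives A-C#-E.

A C# E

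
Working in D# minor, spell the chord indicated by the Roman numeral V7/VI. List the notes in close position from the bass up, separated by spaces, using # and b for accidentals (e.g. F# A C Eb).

F# A# C# E

The slash means an applied dominant: we want the dominant of VI. In D# minor, VI is B major, and its dominant is built on F#.
Building a dominant seventh chord on F# gives F#-A#-C#-E.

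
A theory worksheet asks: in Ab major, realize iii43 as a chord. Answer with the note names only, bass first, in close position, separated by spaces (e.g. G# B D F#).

G Bb C Eb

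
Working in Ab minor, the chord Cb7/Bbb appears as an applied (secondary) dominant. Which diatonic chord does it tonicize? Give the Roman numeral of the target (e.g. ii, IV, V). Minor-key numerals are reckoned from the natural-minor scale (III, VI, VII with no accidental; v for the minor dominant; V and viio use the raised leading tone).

VI

The chord is a dominant seventh chord on Cb.
A dominant resolves down a perfect fifth: Cb → Fb. In Ab minor, Fb is scale degree 6, i.e. VI.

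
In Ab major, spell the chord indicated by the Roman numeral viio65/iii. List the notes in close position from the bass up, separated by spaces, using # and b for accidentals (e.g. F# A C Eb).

D F Ab B

The slash marks an applied leading-tone chord: viio of iii. In Ab major, iii is C, so the leading tone to it is B, a half step below.
Building a fully diminished seventh chord on B gives B-D-F-Ab.
The figured bass 65 indicates first inversion, placing the third (D) in the bass: D-F-Ab-B.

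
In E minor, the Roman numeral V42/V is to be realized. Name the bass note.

The applied chord V42/V is rooted on F#: F#-A#-C#-E.
The figure 42 means third inversion — the seventh is in the bass.

E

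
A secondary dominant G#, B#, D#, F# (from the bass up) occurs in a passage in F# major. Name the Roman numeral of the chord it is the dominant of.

The chord is a dominant seventh chord on G#.
A dominant resolves down a perfect fifth: G# → C#. In F# major, C# is scale degree 5, i.e. V.

V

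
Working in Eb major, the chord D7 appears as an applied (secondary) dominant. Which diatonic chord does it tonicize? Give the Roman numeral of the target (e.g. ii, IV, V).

The chord is a dominant seventh chord on D.
A dominant resolves down a perfect fifth: D → G. In Eb major, G is scale degree 3, i.e. iii.

iii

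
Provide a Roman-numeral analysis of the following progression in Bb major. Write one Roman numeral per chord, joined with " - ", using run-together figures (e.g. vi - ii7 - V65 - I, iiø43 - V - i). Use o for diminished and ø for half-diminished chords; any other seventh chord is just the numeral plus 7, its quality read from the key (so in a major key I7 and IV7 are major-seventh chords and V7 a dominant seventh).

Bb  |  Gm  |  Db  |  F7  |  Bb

I - vi - bIII - V7 - I

Bb: major triad on Bb = scale degree 1 → I.
Gm: root G is the submediant; minor triad there is vi.
Db: major triad on Db — chromatic; bIII (borrowed from the parallel minor).
F7: dominant seventh chord on F = scale degree 5 → V7.
Bb: root Bb is the tonic; major triad there is I.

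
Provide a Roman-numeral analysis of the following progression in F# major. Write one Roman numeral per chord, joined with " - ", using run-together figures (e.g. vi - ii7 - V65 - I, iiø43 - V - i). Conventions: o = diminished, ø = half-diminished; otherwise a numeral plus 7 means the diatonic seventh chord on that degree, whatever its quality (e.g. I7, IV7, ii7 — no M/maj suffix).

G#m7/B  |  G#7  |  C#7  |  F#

G#m7/B has root G#, degree 2 in F# major, so ii65.
G#7 is the secondary dominant of V (dominant seventh chord on G#): V7/V.
C#7 has root C#, degree 5 in F# major, so V7.
F#: root F# is the tonic; major triad there is I.

ii65 - V7/V - V7 - I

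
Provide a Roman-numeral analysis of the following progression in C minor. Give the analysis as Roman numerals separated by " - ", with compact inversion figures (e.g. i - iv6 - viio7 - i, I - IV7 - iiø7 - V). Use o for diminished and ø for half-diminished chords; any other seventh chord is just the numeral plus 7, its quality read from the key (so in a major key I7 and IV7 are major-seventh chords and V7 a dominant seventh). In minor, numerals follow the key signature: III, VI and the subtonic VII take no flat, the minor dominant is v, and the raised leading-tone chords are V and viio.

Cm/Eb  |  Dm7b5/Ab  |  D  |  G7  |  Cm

i6 - iiø43 - V/V - V7 - i

Cm/Eb has root C, degree 1 in C minor, so i6.
Dm7b5/Ab: root D is the supertonic; half-diminished seventh chord there is iiø43.
D: a major triad on D, the applied dominant of V → V/V.
G7: dominant seventh chord on G = scale degree 5 → V7.
Cm: minor triad on C = scale degree 1 → i.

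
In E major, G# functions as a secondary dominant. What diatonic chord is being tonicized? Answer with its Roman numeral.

vi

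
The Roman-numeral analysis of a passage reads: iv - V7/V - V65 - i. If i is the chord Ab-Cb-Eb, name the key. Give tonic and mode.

Ab minor

i is given as Ab-Cb-Eb — a minor triad with root Ab.
If Ab is scale degree 1 and the mode makes that degree carry a minor triad, the tonic is Ab and the mode is minor.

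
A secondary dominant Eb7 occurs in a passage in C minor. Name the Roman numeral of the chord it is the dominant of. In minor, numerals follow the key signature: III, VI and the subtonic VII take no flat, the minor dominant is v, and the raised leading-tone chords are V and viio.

VI

The chord is a dominant seventh chord on Eb.
A dominant resolves down a perfect fifth: Eb → Ab. In C minor, Ab is scale degree 6, i.e. VI.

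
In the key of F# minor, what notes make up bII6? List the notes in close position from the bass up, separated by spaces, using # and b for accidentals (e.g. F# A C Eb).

B D G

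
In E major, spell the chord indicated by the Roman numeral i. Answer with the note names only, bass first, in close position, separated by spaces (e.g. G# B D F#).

Scale degree 1 in E major is E; here the chord built on it is altered to a minor triad. i is the minor tonic, borrowed from the parallel minor.
So the chord is E-G-B, a minor triad.

E G B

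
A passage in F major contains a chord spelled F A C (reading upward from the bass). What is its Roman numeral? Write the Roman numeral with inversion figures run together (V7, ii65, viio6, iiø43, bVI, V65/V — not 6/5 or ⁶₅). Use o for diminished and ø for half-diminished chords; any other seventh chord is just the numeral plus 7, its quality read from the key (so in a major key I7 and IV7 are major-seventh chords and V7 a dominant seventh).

The pitches F-A-C form a major triad rooted on F.
F is scale degree 1 in F major, and a major triad on that degree is written I.

I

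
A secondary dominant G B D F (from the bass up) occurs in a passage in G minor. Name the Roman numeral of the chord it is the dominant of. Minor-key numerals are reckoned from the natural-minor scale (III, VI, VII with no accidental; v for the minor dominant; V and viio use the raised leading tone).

The chord is a dominant seventh chord on G.
A dominant resolves down a perfect fifth: G → C. In G minor, C is scale degree 4, i.e. iv.

iv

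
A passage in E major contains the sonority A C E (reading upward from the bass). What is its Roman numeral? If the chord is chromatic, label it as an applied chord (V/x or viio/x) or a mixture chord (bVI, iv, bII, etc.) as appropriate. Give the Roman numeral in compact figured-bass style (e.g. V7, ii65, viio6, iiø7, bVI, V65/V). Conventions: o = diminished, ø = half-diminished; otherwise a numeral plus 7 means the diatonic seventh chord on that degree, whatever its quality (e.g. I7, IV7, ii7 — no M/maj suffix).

iv

Stacked in thirds the chord is A-C-E: a minor triad on A.
A is the fourth degree of E major. This is the minor subdominant, borrowed from the parallel minor.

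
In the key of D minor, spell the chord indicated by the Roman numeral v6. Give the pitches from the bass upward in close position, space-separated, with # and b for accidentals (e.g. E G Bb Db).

The numeral's case and figure indicate a minor triad. In D minor its root, the fifth degree, is A.
Stacking thirds from A gives A-C-E.
With the 6 figure the chord is in first inversion; from the bass C upward in close position it reads C-E-A.

C E A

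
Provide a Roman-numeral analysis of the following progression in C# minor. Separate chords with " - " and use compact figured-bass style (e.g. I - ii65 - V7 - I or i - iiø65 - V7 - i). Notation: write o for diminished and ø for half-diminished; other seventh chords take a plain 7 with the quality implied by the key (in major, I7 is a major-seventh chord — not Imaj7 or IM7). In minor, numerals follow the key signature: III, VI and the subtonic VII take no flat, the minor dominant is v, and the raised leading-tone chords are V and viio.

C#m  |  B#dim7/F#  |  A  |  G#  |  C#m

C#m has root C#, degree 1 in C# minor, so i.
B#dim7/F#: root B# is the leading tone; fully diminished seventh chord there is viio43.
A: major triad on A = scale degree 6 → VI.
G#: major triad on G# = scale degree 5 → V.
C#m has root C#, degree 1 in C# minor, so i.

i - viio43 - VI - V - i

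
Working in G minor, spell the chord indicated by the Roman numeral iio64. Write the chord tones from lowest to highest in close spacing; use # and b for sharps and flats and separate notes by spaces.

The numeral's case and figure indicate a diminished triad. In G minor its root, the supertonic, is A.
That chord is spelled A-C-Eb.
With the 64 figure the chord is in second inversion; from the bass Eb upward in close position it reads Eb-A-C.

Eb A C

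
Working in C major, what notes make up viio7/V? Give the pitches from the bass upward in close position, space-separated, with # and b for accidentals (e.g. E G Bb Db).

viio7/V is a secondary leading-tone chord. The target V is G in C major; the applied chord is rooted a semitone below, on F#.
Building a fully diminished seventh chord on F# gives F#-A-C-Eb.

F# A C Eb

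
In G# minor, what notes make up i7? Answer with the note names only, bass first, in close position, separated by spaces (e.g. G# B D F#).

G# B D# F#

In G# minor, the tonic is G#, and the diatonic chord built there is a minor seventh chord.
That chord is spelled G#-B-D#-F#.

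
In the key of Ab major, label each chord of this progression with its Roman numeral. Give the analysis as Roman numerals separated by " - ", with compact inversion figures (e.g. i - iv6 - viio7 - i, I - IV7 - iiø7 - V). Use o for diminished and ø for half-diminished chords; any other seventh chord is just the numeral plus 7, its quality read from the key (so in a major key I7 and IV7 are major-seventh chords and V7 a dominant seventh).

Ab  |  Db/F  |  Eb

Ab: root Ab is the tonic; major triad there is I.
Db/F: major triad on Db = scale degree 4 → IV6.
Eb: major triad on Eb = scale degree 5 → V.

I - IV6 - V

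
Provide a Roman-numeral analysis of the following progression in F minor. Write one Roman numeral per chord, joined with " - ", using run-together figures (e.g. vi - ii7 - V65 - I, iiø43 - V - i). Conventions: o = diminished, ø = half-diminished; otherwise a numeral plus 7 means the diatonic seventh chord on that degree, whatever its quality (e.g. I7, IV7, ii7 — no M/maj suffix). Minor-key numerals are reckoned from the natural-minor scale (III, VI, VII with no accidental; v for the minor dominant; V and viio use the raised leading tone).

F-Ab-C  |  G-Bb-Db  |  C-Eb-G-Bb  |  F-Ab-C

i - iio - v7 - i

F-Ab-C has root F, degree 1 in F minor, so i.
G-Bb-Db has root G, degree 2 in F minor, so iio.
C-Eb-G-Bb: root C is the dominant; minor seventh chord there is v7.
F-Ab-C: root F is the tonic; minor triad there is i.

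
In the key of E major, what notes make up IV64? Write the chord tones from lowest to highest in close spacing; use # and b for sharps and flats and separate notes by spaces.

E A C#

The numeral's case and figure indicate a major triad. In E major its root, the fourth degree, is A.
Stacking thirds from A gives A-C#-E.
The figured bass 64 indicates second inversion, placing the fifth (E) in the bass: E-A-C#.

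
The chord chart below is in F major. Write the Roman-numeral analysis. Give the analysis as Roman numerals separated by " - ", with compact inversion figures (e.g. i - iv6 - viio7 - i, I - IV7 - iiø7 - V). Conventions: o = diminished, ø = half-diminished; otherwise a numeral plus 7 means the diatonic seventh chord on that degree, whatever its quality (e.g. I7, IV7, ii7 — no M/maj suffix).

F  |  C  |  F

I - V - I

F: major triad on F = scale degree 1 → I.
C: major triad on C = scale degree 5 → V.
F has root F, degree 1 in F major, so I.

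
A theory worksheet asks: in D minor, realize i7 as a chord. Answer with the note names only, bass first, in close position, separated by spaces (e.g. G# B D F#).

D F A C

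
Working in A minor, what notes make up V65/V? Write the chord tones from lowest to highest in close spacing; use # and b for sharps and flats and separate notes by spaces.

D# F# A B

The slash means an applied dominant: we want the dominant of V. In A minor, V is E major, and its dominant is built on B.
Building a dominant seventh chord on B gives B-D#-F#-A.
With the 65 figure the chord is in first inversion; from the bass D# upward in close position it reads D#-F#-A-B.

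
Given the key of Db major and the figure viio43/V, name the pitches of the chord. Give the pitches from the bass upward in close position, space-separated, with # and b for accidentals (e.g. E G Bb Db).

Db Fb G Bb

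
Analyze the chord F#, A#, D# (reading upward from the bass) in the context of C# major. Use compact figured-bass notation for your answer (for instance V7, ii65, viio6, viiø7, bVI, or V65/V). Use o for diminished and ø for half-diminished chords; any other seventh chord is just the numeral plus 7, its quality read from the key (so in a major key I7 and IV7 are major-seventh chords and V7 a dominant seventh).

Stacked in thirds the chord is D#-F#-A#: a minor triad on D#.
D# is scale degree 2 in C# major, and a minor triad on that degree is written ii.
With F# in the bass the chord is in first inversion, so the figured bass is 6.

ii6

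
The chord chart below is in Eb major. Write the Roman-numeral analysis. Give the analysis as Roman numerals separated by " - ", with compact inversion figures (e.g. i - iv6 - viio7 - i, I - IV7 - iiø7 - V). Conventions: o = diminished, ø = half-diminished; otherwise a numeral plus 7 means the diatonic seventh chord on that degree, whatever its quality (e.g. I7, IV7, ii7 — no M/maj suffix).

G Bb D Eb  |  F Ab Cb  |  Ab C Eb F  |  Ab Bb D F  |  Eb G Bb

G-Bb-D-Eb: root Eb is the tonic; major seventh chord there is I65.
F-Ab-Cb is non-diatonic — iio, a mixture chord from Eb minor.
Ab-C-Eb-F: minor seventh chord on F = scale degree 2 → ii65.
Ab-Bb-D-F: root Bb is the dominant; dominant seventh chord there is V42.
Eb-G-Bb has root Eb, degree 1 in Eb major, so I.

I65 - iio - ii65 - V42 - I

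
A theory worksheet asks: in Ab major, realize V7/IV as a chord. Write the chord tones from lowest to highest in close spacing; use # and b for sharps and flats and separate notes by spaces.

Ab C Eb Gb

V7/IV is a secondary dominant — the dominant seventh of IV. IV in Ab major is Db, so the applied chord's root is Ab, a perfect fifth above.
Building a dominant seventh chord on Ab gives Ab-C-Eb-Gb.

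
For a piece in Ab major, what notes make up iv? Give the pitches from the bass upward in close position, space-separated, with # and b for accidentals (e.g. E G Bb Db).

Scale degree 4 in Ab major is Db; here the chord built on it is altered to a minor triad. iv is the minor subdominant, borrowed from the parallel minor.
So the chord is Db-Fb-Ab.

Db Fb Ab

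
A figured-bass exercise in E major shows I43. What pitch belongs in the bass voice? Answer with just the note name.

I in E major has root E; the chord is E-G#-B-D#.
The figure 43 means second inversion — the fifth is in the bass.

B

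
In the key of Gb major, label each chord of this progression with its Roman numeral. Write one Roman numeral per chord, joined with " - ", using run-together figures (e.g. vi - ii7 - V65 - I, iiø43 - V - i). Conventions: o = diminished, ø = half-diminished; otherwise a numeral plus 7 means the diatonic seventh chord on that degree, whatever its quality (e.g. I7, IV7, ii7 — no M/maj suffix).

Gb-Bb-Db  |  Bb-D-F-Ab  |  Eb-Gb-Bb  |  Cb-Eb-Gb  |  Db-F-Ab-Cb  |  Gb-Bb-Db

Gb-Bb-Db has root Gb, degree 1 in Gb major, so I.
Bb-D-F-Ab: chromatic; Bb is V of vi, so V7/vi.
Eb-Gb-Bb has root Eb, degree 6 in Gb major, so vi.
Cb-Eb-Gb: major triad on Cb = scale degree 4 → IV.
Db-F-Ab-Cb: root Db is the dominant; dominant seventh chord there is V7.
Gb-Bb-Db: root Gb is the tonic; major triad there is I.

I - V7/vi - vi - IV - V7 - I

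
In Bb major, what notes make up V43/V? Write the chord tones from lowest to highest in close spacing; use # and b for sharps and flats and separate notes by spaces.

The slash means an applied dominant: we want the dominant of V. In Bb major, V is F major, and its dominant is built on C.
Building a dominant seventh chord on C gives C-E-G-Bb.
The figured bass 43 indicates second inversion, placing the fifth (G) in the bass: G-Bb-C-E.

G Bb C E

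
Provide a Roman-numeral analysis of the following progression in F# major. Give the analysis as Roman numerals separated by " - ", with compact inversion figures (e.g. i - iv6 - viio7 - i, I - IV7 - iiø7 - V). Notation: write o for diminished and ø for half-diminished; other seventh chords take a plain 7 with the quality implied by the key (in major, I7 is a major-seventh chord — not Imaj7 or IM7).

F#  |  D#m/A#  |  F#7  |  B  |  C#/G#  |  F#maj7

I - vi64 - V7/IV - IV - V64 - I7

F# has root F#, degree 1 in F# major, so I.
D#m/A#: root D# is the submediant; minor triad there is vi64.
F#7 is the secondary dominant of IV (dominant seventh chord on F#): V7/IV.
B: root B is the subdominant; major triad there is IV.
C#/G#: major triad on C# = scale degree 5 → V64.
F#maj7: root F# is the tonic; major seventh chord there is I7.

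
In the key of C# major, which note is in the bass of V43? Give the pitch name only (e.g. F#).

D#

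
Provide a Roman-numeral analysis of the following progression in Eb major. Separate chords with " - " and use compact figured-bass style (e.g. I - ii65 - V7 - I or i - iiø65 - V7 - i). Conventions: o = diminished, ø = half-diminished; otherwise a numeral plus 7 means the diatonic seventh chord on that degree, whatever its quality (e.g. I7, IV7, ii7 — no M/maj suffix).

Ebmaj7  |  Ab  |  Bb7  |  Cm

I7 - IV - V7 - vi

Ebmaj7 has root Eb, degree 1 in Eb major, so I7.
Ab: major triad on Ab = scale degree 4 → IV.
Bb7 has root Bb, degree 5 in Eb major, so V7.
Cm: minor triad on C = scale degree 6 → vi.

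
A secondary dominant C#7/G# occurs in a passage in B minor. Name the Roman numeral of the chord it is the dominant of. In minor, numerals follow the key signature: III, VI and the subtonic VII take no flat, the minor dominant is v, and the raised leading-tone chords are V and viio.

The chord is a dominant seventh chord on C#.
A dominant resolves down a perfect fifth: C# → F#. In B minor, F# is scale degree 5, i.e. V.

V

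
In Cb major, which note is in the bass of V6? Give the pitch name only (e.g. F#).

Bb

V in Cb major has root Gb; the chord is Gb-Bb-Db.
The figure 6 means first inversion — the third is in the bass.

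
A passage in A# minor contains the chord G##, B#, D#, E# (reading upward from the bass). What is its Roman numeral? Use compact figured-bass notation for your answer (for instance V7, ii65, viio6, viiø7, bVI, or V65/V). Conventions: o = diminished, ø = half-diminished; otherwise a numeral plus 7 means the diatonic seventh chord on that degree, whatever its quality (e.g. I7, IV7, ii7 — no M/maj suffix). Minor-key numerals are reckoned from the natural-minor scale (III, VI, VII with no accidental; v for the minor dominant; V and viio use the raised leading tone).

V65

Stacked in thirds the chord is E#-G##-B#-D#: a dominant seventh chord on E#.
In A# minor, E# is the dominant; the diatonic dominant seventh chord there is V7.
With G## in the bass the chord is in first inversion, so the figured bass is 65.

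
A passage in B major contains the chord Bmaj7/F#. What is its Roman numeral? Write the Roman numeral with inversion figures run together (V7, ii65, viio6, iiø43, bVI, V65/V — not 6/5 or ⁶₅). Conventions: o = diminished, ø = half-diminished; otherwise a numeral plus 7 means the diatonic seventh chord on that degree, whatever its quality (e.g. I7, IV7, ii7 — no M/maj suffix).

Stacked in thirds the chord is B-D#-F#-A#: a major seventh chord on B.
In B major, B is the tonic; the diatonic major seventh chord there is I7.
With F# in the bass the chord is in second inversion, so the figured bass is 43.

I43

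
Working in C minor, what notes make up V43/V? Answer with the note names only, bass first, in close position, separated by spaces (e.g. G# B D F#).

A C D F#

V43/V is a secondary dominant — the dominant seventh of V. V in C minor is G, so the applied chord's root is D, a perfect fifth above.
Building a dominant seventh chord on D gives D-F#-A-C.
The figured bass 43 indicates second inversion, placing the fifth (A) in the bass: A-C-D-F#.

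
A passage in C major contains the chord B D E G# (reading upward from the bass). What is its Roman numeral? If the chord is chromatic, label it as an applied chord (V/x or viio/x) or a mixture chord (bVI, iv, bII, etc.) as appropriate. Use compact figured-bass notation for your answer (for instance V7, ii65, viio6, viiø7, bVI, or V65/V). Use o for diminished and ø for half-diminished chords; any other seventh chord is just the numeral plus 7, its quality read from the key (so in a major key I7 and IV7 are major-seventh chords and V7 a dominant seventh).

Stacked in thirds the chord is E-G#-B-D: a dominant seventh chord on E.
E is not a diatonic chord root with this quality in C major, but it lies a perfect fifth above A (vi), so the chord functions as an applied dominant of vi.
With B in the bass the chord is in second inversion, so the figured bass is 43.

V43/vi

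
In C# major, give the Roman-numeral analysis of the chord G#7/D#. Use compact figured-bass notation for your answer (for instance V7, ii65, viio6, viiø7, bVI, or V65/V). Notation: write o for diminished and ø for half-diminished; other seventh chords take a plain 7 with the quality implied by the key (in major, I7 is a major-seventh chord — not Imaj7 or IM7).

The pitches G#-B#-D#-F# form a dominant seventh chord rooted on G#.
G# is scale degree 5 in C# major, and a dominant seventh chord on that degree is written V7.
With D# in the bass the chord is in second inversion, so the figured bass is 43.

V43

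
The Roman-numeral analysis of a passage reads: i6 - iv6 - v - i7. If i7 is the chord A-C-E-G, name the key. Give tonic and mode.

The chord Am7 is a minor seventh chord rooted on A; its label is i7.
If A is scale degree 1 and the mode makes that degree carry a minor seventh chord, the tonic is A and the mode is minor.

A minor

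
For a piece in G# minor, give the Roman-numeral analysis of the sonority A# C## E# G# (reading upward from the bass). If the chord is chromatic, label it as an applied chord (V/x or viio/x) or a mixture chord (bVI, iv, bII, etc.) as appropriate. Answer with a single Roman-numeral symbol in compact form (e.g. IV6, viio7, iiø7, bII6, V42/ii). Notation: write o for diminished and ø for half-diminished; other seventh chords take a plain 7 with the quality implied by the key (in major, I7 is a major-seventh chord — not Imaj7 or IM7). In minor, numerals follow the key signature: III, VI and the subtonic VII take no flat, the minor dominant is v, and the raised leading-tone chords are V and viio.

Stacked in thirds the chord is A#-C##-E#-G#: a dominant seventh chord on A#.
A# is not a diatonic chord root with this quality in G# minor, but it lies a perfect fifth above D# (V), so the chord functions as an applied dominant of V.

V7/V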